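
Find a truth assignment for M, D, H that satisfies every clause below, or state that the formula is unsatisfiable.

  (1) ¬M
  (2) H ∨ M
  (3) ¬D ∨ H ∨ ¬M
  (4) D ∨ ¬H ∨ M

M = False, D = True, H = True

Unit clause (¬M) forces M = False.
In (H ∨ M) only H is left, so H = True.
In (D ∨ ¬H ∨ M) only D is left, so D = True.
Check each clause:
  (¬M): ¬M holds.
  (H ∨ M): H holds.
  (¬D ∨ H ∨ ¬M): H holds.
  (D ∨ ¬H ∨ M): D holds.
All clauses satisfied.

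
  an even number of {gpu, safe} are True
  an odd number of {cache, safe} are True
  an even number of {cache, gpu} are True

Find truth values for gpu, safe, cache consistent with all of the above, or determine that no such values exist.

Adding constraints 1, 2, 3 mod 2: every variable appears an even number of times on the left, so the left side is 0.
But the right sides sum to 1 (mod 2). 0 ≠ 1 — the system is inconsistent.

No satisfying assignment exists.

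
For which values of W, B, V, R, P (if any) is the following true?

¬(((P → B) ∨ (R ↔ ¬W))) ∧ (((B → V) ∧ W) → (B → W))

W=F, B=F, V=T, R=F, P=T

  ¬(((P → B) ∨ (R ↔ ¬W))) = True
    (P → B) ∨ (R ↔ ¬W) = False
      P → B = False
      R ↔ ¬W = False
        ¬W = True
  ((B → V) ∧ W) → (B → W) = True
    (B → V) ∧ W = False
      B → V = True
    B → W = True
Both conjuncts True, so the formula holds.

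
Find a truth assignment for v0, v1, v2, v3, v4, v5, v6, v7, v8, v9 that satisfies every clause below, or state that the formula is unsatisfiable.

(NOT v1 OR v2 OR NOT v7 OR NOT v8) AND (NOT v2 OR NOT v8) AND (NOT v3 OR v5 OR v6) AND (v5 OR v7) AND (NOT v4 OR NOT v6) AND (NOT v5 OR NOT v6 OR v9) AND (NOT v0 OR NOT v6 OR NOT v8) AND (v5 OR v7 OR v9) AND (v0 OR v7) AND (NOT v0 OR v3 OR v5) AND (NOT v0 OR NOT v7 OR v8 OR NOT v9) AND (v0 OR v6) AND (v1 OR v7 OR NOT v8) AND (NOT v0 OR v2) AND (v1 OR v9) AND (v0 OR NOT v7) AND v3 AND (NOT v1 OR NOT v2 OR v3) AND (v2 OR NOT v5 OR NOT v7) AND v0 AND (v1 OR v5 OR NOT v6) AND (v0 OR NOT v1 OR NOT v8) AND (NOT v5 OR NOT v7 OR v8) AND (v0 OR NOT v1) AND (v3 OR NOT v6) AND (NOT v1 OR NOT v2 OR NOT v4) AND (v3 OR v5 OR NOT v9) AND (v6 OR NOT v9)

v0 = True, v1 = True, v2 = True, v3 = True, v4 = False, v5 = True, v6 = True, v7 = False, v8 = False, v9 = True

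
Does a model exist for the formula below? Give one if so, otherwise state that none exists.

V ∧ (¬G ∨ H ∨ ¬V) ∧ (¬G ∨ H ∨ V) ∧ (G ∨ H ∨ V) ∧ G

H = True, G = True, V = True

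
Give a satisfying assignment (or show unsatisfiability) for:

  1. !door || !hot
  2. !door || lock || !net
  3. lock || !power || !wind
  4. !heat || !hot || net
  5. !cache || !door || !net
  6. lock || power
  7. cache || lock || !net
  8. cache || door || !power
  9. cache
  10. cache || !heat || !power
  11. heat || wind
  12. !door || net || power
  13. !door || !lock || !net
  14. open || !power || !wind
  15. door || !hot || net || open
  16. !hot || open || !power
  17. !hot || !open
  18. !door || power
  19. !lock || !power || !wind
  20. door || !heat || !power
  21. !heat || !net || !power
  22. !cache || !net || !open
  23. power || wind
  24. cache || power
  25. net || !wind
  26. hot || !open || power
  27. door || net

Unit clause (cache) forces cache = True.
Set hot = False.
Set open = False.
Set net = True.
  then (!cache || !door || !net) forces door = False.
Set heat = False.
  then (heat || wind) forces wind = True.
  then (open || !power || !wind) forces power = False.
  then (lock || power) forces lock = True.
All clauses satisfied.

cache = True, hot = False, open = False, net = True, heat = False, door = False, power = False, wind = True, lock = True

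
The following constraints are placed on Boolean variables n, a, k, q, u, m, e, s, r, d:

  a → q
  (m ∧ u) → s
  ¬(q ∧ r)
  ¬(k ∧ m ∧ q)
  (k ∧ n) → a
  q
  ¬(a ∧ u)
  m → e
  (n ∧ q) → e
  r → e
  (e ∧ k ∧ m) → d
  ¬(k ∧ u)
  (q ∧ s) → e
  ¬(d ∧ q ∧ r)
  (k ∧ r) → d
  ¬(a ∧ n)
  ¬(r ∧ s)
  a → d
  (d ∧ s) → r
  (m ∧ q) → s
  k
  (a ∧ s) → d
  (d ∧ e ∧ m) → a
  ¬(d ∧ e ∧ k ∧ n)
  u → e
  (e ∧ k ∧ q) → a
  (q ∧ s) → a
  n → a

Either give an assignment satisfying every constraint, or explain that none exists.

Unit clause (q) forces q = True.
Unit clause (k) forces k = True.
In (¬k ∨ ¬m ∨ ¬q) only ¬m is left, so m = False.
In (¬k ∨ ¬u) only ¬u is left, so u = False.
In (¬q ∨ ¬r) only ¬r is left, so r = False.
Try n = True:
  (e ∨ ¬n ∨ ¬q) forces e = True.
  (¬a ∨ ¬n) forces a = False.
  clause (a ∨ ¬k ∨ ¬n) is falsified — backtrack.
So n = False.
Set a = False.
  then (a ∨ ¬e ∨ ¬k ∨ ¬q) forces e = False.
  then (a ∨ ¬q ∨ ¬s) forces s = False.
Set d = False.
All clauses satisfied.

n = False, a = False, k = True, q = True, u = False, m = False, e = False, s = False, r = False, d = False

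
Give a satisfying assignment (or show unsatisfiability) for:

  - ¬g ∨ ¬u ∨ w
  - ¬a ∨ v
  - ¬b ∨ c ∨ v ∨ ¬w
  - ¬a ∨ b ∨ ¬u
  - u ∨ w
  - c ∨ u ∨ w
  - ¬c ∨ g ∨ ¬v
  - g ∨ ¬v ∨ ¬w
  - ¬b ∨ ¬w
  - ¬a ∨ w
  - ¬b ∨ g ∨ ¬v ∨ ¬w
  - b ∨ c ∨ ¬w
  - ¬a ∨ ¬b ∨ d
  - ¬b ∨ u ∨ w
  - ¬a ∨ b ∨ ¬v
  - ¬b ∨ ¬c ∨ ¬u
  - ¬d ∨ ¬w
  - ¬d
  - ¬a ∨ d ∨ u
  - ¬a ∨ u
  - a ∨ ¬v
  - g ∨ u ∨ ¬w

Unit clause (¬d) forces d = False.
Set c = False.
Try a = True:
  (¬a ∨ v) forces v = True.
  (¬a ∨ w) forces w = True.
  (g ∨ ¬v ∨ ¬w) forces g = True.
  (¬b ∨ ¬w) forces b = False.
  clause (b ∨ c ∨ ¬w) is falsified — backtrack.
So a = False.
  then (a ∨ ¬v) forces v = False.
Set g = False.
Set b = False.
  then (b ∨ c ∨ ¬w) forces w = False.
  then (u ∨ w) forces u = True.
All clauses satisfied.

c: False; a: False; g: False; b: False; d: False; v: False; w: False; u: True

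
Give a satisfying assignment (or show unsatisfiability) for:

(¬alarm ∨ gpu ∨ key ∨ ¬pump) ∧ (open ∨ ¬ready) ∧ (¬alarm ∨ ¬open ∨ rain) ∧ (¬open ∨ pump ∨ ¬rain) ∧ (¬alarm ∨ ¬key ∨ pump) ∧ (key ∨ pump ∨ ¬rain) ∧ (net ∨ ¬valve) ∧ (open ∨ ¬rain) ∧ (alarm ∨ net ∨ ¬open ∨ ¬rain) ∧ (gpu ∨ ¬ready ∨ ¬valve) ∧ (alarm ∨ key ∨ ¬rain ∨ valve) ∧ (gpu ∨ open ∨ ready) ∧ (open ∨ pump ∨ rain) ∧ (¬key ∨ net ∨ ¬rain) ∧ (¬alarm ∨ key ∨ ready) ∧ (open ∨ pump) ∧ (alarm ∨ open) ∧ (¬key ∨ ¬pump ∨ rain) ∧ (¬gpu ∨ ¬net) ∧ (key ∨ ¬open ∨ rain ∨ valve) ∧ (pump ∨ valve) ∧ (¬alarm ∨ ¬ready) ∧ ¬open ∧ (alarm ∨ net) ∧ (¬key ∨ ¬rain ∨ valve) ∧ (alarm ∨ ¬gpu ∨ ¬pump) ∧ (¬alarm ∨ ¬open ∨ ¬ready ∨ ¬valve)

UNSATISFIABLE

Case alarm = True:
  (¬alarm ∨ ¬ready) forces ready = False.
  (¬alarm ∨ key ∨ ready) forces key = True.
  (¬alarm ∨ ¬key ∨ pump) forces pump = True.
  (¬key ∨ ¬pump ∨ rain) forces rain = True.
  (open ∨ ¬rain) forces open = True.
  Clause (¬open) is falsified — contradiction.
Case alarm = False:
  (alarm ∨ open) forces open = True.
  Clause (¬open) is falsified — contradiction.
Both cases fail, so the formula is unsatisfiable.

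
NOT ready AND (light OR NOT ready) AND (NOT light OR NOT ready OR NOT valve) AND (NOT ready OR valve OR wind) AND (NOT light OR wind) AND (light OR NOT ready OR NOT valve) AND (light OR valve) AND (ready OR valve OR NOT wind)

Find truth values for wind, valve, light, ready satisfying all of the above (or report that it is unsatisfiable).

wind = True, valve = True, light = False, ready = False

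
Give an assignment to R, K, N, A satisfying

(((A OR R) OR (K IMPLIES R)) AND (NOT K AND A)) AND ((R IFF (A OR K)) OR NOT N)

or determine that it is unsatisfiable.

R = True, K = False, N = False, A = True

  ((A OR R) OR (K IMPLIES R)) AND (NOT K AND A) = True
    (A OR R) OR (K IMPLIES R) = True
      A OR R = True
      K IMPLIES R = True
    NOT K AND A = True
      NOT K = True
  (R IFF (A OR K)) OR NOT N = True
    R IFF (A OR K) = True
      A OR K = True
    NOT N = True
Both conjuncts True, so the formula holds.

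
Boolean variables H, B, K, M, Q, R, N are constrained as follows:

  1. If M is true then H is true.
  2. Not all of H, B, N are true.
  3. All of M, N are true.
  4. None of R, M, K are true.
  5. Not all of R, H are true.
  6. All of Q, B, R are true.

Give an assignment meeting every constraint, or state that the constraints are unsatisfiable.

Case M = True:
  Constraint (4) is violated (M=T) — contradiction.
Case M = False:
  Constraint (3) is violated (M=F) — contradiction.
Both cases fail — unsatisfiable.

Unsatisfiable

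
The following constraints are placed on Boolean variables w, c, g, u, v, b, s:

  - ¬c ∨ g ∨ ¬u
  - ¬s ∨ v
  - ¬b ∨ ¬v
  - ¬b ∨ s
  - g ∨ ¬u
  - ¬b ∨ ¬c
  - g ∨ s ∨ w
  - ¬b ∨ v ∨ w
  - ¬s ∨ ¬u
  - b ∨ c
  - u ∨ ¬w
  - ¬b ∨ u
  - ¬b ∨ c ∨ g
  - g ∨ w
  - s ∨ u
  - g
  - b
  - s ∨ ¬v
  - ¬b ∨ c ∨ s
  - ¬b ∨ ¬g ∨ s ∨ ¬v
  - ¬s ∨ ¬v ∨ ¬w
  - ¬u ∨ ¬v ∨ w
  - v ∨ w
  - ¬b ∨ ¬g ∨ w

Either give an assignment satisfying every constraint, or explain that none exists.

Case b = True:
  (¬b ∨ ¬v) forces v = False.
  (¬s ∨ v) forces s = False.
  Clause (¬b ∨ s) is falsified — contradiction.
Case b = False:
  Clause (b) is falsified — contradiction.
Both cases fail, so the formula is unsatisfiable.

Unsatisfiable — no assignment works.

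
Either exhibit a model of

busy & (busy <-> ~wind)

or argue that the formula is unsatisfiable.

wind = False; busy = True

  busy <-> ~wind = True
    ~wind = True
Both conjuncts True, so the formula holds.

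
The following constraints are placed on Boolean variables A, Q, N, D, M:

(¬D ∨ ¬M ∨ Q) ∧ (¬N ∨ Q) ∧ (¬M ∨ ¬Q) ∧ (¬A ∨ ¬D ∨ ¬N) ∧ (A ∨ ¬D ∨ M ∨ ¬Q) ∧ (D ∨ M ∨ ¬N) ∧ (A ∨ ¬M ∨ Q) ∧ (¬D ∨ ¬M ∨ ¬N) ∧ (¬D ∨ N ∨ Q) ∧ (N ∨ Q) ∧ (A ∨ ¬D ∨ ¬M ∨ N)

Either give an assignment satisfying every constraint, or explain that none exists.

Set A = True.
Set Q = True.
  then (¬M ∨ ¬Q) forces M = False.
Try N = True:
  (¬A ∨ ¬D ∨ ¬N) forces D = False.
  clause (D ∨ M ∨ ¬N) is falsified — backtrack.
So N = False.
Set D = True.
All clauses satisfied.

A = True, Q = True, N = False, D = True, M = False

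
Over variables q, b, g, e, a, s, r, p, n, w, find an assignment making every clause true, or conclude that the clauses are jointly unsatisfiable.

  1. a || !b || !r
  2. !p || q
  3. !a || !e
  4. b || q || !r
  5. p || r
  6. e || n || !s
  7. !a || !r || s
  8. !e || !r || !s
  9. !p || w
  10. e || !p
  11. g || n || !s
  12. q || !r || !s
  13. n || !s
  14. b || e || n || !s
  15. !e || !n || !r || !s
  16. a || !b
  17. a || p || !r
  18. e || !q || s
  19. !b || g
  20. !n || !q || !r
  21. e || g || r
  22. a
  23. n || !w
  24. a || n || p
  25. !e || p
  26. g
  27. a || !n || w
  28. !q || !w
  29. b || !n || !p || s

Unsatisfiable

Case a = True:
  (!a || !e) forces e = False.
  (e || !p) forces p = False.
  (p || r) forces r = True.
  (!a || !r || s) forces s = True.
  (e || n || !s) forces n = True.
  (q || !r || !s) forces q = True.
  Clause (!n || !q || !r) is falsified — contradiction.
Case a = False:
  Clause (a) is falsified — contradiction.
Both cases fail, so the formula is unsatisfiable.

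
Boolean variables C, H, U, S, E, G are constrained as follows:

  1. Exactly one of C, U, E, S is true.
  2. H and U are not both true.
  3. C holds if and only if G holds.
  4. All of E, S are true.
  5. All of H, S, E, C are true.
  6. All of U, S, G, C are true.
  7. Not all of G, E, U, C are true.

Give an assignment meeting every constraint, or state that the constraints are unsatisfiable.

Case C = True:
  (1) with C=T forces U = False.
  Constraint (6) is violated (U=F) — contradiction.
Case C = False:
  Constraint (5) is violated (C=F) — contradiction.
Both cases fail — unsatisfiable.

Unsatisfiable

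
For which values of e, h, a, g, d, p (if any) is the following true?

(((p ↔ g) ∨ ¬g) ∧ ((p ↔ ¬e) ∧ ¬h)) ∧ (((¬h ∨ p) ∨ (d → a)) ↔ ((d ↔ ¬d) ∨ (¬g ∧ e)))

e: True; h: False; a: False; g: False; d: True; p: False

  ((p ↔ g) ∨ ¬g) ∧ ((p ↔ ¬e) ∧ ¬h) = True
    (p ↔ g) ∨ ¬g = True
      p ↔ g = True
      ¬g = True
    (p ↔ ¬e) ∧ ¬h = True
      p ↔ ¬e = True
        ¬e = False
      ¬h = True
  ((¬h ∨ p) ∨ (d → a)) ↔ ((d ↔ ¬d) ∨ (¬g ∧ e)) = True
    (¬h ∨ p) ∨ (d → a) = True
      ¬h ∨ p = True
        ¬h = True
      d → a = False
    (d ↔ ¬d) ∨ (¬g ∧ e) = True
      d ↔ ¬d = False
        ¬d = False
      ¬g ∧ e = True
        ¬g = True
Both conjuncts True, so the formula holds.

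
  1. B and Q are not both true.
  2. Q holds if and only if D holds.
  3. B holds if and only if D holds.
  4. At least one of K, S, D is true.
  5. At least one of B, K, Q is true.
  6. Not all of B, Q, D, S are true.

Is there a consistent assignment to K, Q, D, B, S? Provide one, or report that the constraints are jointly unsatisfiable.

K=T, Q=F, D=F, B=F, S=T

  (1) B=F, Q=F — not both ✓
  (2) Q=F, D=F — same ✓
  (3) B=F, D=F — same ✓
  (4) {K, S, D}: 2 true — at least one ✓
  (5) {B, K, Q}: 1 true — at least one ✓
  (6) {B, Q, D, S}: 1/4 true — not all ✓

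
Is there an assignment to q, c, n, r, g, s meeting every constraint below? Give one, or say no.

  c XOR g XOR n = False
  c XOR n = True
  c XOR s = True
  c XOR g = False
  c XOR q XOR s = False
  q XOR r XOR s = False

q = True, c = True, n = False, r = True, g = True, s = False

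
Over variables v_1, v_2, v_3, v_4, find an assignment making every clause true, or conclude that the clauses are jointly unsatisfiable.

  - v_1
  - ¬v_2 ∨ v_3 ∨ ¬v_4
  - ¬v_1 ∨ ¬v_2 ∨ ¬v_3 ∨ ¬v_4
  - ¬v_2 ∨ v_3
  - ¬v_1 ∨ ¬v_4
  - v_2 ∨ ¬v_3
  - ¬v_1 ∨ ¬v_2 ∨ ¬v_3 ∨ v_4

v_1 = True, v_2 = False, v_3 = False, v_4 = False

Unit clause (v_1) forces v_1 = True.
In (¬v_1 ∨ ¬v_4) only ¬v_4 is left, so v_4 = False.
Try v_2 = True:
  (¬v_2 ∨ v_3) forces v_3 = True.
  clause (¬v_1 ∨ ¬v_2 ∨ ¬v_3 ∨ v_4) is falsified — backtrack.
So v_2 = False.
  then (v_2 ∨ ¬v_3) forces v_3 = False.
Check each clause:
  (v_1): v_1 holds.
  (¬v_2 ∨ v_3 ∨ ¬v_4): ¬v_2 holds.
  (¬v_1 ∨ ¬v_2 ∨ ¬v_3 ∨ ¬v_4): ¬v_2 holds.
  (¬v_2 ∨ v_3): ¬v_2 holds.
  (¬v_1 ∨ ¬v_4): ¬v_4 holds.
  (v_2 ∨ ¬v_3): ¬v_3 holds.
  (¬v_1 ∨ ¬v_2 ∨ ¬v_3 ∨ v_4): ¬v_2 holds.
All clauses satisfied.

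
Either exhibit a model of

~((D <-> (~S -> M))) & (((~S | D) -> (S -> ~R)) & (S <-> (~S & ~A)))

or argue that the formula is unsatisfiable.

D: True, A: True, R: True, S: False, M: False

  ~((D <-> (~S -> M))) = True
    D <-> (~S -> M) = False
      ~S -> M = False
        ~S = True
  ((~S | D) -> (S -> ~R)) & (S <-> (~S & ~A)) = True
    (~S | D) -> (S -> ~R) = True
      ~S | D = True
        ~S = True
      S -> ~R = True
        ~R = False
    S <-> (~S & ~A) = True
      ~S & ~A = False
        ~S = True
        ~A = False
Both conjuncts True, so the formula holds.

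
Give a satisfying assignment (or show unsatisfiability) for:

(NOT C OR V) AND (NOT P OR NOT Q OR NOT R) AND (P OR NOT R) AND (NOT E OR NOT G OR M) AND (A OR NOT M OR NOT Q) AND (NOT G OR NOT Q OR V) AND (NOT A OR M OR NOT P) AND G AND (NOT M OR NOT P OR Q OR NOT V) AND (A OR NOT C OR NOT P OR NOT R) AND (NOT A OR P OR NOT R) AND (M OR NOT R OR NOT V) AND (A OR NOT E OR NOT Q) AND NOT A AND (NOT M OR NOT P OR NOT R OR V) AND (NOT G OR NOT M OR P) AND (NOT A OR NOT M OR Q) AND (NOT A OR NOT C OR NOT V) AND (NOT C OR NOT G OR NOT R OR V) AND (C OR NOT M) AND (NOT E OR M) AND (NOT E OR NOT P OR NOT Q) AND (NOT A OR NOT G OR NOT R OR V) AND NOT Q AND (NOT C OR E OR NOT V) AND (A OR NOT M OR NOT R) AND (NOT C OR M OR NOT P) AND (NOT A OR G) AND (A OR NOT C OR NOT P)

Unit clause (G) forces G = True.
Unit clause (NOT A) forces A = False.
Unit clause (NOT Q) forces Q = False.
Set R = True.
  then (P OR NOT R) forces P = True.
  then (A OR NOT C OR NOT P OR NOT R) forces C = False.
  then (C OR NOT M) forces M = False.
  then (NOT E OR M) forces E = False.
  then (M OR NOT R OR NOT V) forces V = False.
All clauses satisfied.

Q=F, R=T, V=F, E=F, P=T, G=T, C=F, A=F, M=F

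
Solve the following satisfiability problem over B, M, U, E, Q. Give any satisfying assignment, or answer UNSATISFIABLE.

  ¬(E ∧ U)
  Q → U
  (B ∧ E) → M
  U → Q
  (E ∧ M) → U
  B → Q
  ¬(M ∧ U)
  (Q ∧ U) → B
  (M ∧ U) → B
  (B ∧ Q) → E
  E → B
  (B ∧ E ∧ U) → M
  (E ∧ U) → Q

Try B = True:
  (¬B ∨ Q) forces Q = True.
  (¬Q ∨ U) forces U = True.
  (¬E ∨ ¬U) forces E = False.
  clause (¬B ∨ E ∨ ¬Q) is falsified — backtrack.
So B = False.
  then (B ∨ ¬E) forces E = False.
Set M = False.
Set U = False.
  then (¬Q ∨ U) forces Q = False.
All clauses satisfied.

B = False, M = False, U = False, E = False, Q = False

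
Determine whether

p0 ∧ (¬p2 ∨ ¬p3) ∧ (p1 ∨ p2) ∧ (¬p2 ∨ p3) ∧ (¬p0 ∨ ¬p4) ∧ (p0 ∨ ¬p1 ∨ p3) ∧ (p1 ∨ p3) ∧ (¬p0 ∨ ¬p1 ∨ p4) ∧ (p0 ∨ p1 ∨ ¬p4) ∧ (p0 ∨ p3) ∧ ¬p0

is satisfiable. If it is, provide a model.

UNSATISFIABLE

Case p0 = True:
  Clause (¬p0) is falsified — contradiction.
Case p0 = False:
  Clause (p0) is falsified — contradiction.
Both cases fail, so the formula is unsatisfiable.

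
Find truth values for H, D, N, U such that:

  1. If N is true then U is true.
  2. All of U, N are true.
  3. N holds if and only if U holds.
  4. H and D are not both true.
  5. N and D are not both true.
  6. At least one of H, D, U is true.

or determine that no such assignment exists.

H=T, D=F, N=T, U=T

  (1) N=T ⇒ U: T ✓
  (2) {U, N}: all 2 true ✓
  (3) N=T, U=T — same ✓
  (4) H=T, D=F — not both ✓
  (5) N=T, D=F — not both ✓
  (6) {H, D, U}: 2 true — at least one ✓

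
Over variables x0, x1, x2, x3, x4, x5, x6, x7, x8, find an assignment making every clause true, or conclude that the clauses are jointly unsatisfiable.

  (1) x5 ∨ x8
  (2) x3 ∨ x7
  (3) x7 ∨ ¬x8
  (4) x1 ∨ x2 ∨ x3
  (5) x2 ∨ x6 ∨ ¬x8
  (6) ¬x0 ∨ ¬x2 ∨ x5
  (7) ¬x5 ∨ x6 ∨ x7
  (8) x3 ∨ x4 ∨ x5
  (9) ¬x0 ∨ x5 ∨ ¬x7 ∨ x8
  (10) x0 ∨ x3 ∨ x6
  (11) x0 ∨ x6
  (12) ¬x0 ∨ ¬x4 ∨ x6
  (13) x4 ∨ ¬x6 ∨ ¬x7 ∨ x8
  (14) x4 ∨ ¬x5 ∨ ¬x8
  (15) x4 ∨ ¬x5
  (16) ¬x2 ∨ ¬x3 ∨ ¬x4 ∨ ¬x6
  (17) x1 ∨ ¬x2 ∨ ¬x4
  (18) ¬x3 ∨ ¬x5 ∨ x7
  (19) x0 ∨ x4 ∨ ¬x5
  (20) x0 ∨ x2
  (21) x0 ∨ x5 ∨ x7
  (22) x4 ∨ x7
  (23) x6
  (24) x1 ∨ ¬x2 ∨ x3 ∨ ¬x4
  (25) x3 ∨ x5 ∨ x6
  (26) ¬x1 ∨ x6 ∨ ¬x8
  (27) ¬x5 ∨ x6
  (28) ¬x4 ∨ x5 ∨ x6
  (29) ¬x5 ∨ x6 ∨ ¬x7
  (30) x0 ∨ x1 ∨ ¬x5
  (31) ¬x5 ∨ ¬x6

x0: True, x1: False, x2: False, x3: True, x4: False, x5: False, x6: True, x7: True, x8: True

Unit clause (x6) forces x6 = True.
In (¬x5 ∨ ¬x6) only ¬x5 is left, so x5 = False.
In (x5 ∨ x8) only x8 is left, so x8 = True.
In (x7 ∨ ¬x8) only x7 is left, so x7 = True.
Set x0 = True.
  then (¬x0 ∨ ¬x2 ∨ x5) forces x2 = False.
Set x1 = False.
  then (x1 ∨ x2 ∨ x3) forces x3 = True.
Set x4 = False.
All clauses satisfied.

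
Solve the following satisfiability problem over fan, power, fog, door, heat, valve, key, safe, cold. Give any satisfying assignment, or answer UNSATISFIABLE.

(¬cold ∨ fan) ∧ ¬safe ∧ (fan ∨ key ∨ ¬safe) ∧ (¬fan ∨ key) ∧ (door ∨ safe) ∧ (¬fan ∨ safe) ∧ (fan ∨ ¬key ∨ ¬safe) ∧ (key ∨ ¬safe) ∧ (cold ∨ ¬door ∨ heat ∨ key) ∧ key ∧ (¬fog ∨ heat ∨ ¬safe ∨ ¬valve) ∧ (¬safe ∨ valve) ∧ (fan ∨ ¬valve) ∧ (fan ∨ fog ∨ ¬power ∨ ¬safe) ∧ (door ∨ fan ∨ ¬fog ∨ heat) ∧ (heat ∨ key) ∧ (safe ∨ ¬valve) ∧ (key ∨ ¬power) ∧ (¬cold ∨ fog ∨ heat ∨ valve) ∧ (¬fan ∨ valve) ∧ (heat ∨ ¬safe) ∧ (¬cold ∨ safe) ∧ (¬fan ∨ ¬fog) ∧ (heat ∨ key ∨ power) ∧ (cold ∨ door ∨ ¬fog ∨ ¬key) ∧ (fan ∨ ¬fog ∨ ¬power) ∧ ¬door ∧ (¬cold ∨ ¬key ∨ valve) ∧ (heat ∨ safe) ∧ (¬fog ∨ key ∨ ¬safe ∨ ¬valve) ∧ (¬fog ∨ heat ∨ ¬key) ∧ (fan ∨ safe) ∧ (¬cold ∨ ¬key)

Case door = True:
  Clause (¬door) is falsified — contradiction.
Case door = False:
  (¬safe) forces safe = False.
  Clause (door ∨ safe) is falsified — contradiction.
Both cases fail, so the formula is unsatisfiable.

The formula is unsatisfiable.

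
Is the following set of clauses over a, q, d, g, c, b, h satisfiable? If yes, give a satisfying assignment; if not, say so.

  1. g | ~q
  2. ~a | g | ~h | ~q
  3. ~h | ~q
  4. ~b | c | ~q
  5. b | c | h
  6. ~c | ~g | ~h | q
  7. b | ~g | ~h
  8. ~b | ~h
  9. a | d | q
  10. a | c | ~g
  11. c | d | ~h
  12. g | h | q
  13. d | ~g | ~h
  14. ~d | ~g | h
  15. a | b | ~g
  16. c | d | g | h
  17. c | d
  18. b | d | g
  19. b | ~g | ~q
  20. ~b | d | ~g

a = False, q = False, d = True, g = False, c = True, b = False, h = True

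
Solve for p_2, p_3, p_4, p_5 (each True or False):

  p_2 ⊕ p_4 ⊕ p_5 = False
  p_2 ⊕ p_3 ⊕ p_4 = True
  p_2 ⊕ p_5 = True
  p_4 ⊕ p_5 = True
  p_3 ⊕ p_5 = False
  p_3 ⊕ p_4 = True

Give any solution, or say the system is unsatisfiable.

Unsatisfiable

Adding constraints 1, 2, 5 mod 2: every variable appears an even number of times on the left, so the left side is 0.
But the right sides sum to 1 (mod 2). 0 ≠ 1 — the system is inconsistent.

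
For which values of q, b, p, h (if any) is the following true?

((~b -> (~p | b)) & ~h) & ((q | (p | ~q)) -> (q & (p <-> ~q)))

q=T; b=F; p=F; h=F

  (~b -> (~p | b)) & ~h = True
    ~b -> (~p | b) = True
      ~b = True
      ~p | b = True
        ~p = True
    ~h = True
  (q | (p | ~q)) -> (q & (p <-> ~q)) = True
    q | (p | ~q) = True
      p | ~q = False
        ~q = False
    q & (p <-> ~q) = True
      p <-> ~q = True
        ~q = False
Both conjuncts True, so the formula holds.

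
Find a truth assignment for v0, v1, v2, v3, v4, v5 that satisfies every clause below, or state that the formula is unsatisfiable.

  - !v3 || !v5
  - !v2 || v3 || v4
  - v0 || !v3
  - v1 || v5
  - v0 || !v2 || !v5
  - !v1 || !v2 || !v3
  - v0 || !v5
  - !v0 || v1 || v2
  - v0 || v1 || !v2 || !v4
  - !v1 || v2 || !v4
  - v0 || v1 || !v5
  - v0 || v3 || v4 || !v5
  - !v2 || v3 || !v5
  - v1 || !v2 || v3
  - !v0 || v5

v0=F, v1=T, v2=F, v3=F, v4=F, v5=F

Set v0 = False.
  then (v0 || !v3) forces v3 = False.
  then (v0 || !v5) forces v5 = False.
  then (v1 || v5) forces v1 = True.
Set v2 = False.
  then (!v1 || v2 || !v4) forces v4 = False.
All clauses satisfied.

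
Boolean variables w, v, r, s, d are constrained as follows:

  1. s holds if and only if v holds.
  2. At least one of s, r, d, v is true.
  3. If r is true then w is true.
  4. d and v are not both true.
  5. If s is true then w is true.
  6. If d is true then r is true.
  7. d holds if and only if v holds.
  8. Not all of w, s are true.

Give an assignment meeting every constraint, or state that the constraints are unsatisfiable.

w: True; v: False; r: True; s: False; d: False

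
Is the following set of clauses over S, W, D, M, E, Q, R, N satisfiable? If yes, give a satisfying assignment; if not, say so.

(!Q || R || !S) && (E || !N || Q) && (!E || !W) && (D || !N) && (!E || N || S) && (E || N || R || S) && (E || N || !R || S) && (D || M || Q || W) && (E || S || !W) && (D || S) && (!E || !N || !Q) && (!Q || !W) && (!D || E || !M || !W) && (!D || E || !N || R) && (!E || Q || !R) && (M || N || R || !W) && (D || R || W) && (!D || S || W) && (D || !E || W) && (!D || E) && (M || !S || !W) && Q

Unit clause (Q) forces Q = True.
In (!Q || !W) only !W is left, so W = False.
Try S = False:
  (D || S) forces D = True.
  clause (!D || S || W) is falsified — backtrack.
So S = True.
  then (!Q || R || !S) forces R = True.
Set D = True.
  then (!D || E) forces E = True.
  then (!E || !N || !Q) forces N = False.
Set M = False.
All clauses satisfied.

S: True; W: False; D: True; M: False; E: True; Q: True; R: True; N: False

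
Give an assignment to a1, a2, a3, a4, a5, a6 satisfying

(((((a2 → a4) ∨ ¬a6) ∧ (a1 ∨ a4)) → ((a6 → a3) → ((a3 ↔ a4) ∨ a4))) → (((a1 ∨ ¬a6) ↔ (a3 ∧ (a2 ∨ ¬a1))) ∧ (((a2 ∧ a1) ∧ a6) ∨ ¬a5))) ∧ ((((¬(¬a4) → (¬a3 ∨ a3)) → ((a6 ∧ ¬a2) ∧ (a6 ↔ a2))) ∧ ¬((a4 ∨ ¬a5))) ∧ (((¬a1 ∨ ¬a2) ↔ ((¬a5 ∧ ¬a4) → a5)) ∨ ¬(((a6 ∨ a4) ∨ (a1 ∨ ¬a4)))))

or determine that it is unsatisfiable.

The conjunct (¬(¬a4) → (¬a3 ∨ a3)) → ((a6 ∧ ¬a2) ∧ (a6 ↔ a2)) is unsatisfiable on its own:
  a3 = True: simplifies to (a6 ∧ ¬a2) ∧ (a6 ↔ a2).
    a2 = True: the conjunct ¬a2 is False.
    a2 = False: simplifies to a6 ∧ ¬a6.
      a6 = True: the conjunct ¬a6 is False.
      a6 = False: the conjunct a6 is False.
  a3 = False: simplifies to (a6 ∧ ¬a2) ∧ (a6 ↔ a2).
    a2 = True: the conjunct ¬a2 is False.
    a2 = False: simplifies to a6 ∧ ¬a6.
      a6 = True: the conjunct ¬a6 is False.
      a6 = False: the conjunct a6 is False.
So the whole conjunction is unsatisfiable.

The formula is unsatisfiable.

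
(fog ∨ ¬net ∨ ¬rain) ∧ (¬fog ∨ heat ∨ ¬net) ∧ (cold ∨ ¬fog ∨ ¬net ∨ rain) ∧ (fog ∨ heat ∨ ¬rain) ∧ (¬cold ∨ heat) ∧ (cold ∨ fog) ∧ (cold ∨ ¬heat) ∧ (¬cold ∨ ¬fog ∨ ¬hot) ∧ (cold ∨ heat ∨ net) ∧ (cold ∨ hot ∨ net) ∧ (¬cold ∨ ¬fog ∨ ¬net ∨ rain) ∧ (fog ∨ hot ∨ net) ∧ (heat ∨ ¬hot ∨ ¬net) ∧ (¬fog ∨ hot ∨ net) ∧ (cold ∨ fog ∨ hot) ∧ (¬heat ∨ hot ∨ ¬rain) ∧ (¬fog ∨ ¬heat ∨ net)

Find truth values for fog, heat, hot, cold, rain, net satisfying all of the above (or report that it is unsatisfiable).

Set fog = False.
  then (cold ∨ fog) forces cold = True.
  then (¬cold ∨ heat) forces heat = True.
Set hot = True.
Set rain = True.
  then (fog ∨ ¬net ∨ ¬rain) forces net = False.
All clauses satisfied.

fog=F, heat=T, hot=T, cold=T, rain=T, net=F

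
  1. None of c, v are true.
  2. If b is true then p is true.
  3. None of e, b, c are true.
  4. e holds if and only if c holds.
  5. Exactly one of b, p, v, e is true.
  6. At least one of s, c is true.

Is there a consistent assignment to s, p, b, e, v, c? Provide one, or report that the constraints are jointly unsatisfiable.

s = True, p = True, b = False, e = False, v = False, c = False

  (1) {c, v}: 0 true — none ✓
  (2) b=F ⇒ p: vacuous ✓
  (3) {e, b, c}: 0 true — none ✓
  (4) e=F, c=F — same ✓
  (5) {b, p, v, e}: 1 true — exactly one ✓
  (6) {s, c}: 1 true — at least one ✓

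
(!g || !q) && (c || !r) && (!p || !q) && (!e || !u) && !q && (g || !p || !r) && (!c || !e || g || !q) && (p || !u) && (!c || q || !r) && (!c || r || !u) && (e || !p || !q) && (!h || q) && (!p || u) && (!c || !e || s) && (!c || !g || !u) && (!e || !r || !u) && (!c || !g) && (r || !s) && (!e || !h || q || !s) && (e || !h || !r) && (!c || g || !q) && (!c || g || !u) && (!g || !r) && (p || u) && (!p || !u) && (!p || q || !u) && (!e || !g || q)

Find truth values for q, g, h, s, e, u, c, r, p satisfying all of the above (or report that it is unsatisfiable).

Case p = True:
  (!p || !q) forces q = False.
  (!h || q) forces h = False.
  (!p || u) forces u = True.
  Clause (!p || !u) is falsified — contradiction.
Case p = False:
  (!q) forces q = False.
  (p || !u) forces u = False.
  Clause (p || u) is falsified — contradiction.
Both cases fail, so the formula is unsatisfiable.

Unsatisfiable — no assignment works.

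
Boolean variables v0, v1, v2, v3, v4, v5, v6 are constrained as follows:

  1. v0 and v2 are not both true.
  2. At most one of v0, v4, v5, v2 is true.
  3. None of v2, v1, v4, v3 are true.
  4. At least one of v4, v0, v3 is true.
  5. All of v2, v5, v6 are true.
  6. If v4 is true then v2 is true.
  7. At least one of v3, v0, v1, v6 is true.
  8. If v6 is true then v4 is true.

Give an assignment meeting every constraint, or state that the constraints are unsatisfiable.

Case v2 = True:
  Constraint (3) is violated (v2=T) — contradiction.
Case v2 = False:
  Constraint (5) is violated (v2=F) — contradiction.
Both cases fail — unsatisfiable.

UNSATISFIABLE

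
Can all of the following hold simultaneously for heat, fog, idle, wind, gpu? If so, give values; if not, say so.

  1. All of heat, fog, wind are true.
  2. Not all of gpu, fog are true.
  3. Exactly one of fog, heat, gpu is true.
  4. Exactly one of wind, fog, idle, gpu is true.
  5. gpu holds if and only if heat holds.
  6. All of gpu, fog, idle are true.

UNSATISFIABLE

Case heat = True:
  (1) forces fog = True.
  Constraint (3) is violated (fog=T, heat=T) — contradiction.
Case heat = False:
  Constraint (1) is violated (heat=F) — contradiction.
Both cases fail — unsatisfiable.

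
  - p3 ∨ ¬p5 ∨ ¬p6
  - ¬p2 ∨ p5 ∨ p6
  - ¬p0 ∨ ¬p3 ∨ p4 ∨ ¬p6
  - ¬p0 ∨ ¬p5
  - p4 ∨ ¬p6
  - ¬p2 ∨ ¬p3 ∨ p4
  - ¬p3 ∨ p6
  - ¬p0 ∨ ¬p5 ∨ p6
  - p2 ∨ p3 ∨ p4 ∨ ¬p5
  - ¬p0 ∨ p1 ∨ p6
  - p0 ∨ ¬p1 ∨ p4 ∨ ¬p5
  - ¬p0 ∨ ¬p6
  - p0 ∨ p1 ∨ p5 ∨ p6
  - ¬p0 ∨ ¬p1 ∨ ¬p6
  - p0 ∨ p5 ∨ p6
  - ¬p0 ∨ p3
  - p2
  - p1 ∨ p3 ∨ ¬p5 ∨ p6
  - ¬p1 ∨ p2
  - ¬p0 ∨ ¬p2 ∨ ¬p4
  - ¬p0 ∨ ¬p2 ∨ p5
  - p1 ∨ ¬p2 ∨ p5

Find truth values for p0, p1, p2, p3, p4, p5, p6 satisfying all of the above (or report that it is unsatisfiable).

p0 = False; p1 = True; p2 = True; p3 = False; p4 = True; p5 = True; p6 = False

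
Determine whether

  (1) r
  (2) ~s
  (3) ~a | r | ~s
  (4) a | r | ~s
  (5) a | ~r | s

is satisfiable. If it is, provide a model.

a=T, r=T, s=F

Unit clause (r) forces r = True.
Unit clause (~s) forces s = False.
In (a | ~r | s) only a is left, so a = True.
Check each clause:
  (r): r holds.
  (~s): ~s holds.
  (~a | r | ~s): r holds.
  (a | r | ~s): a holds.
  (a | ~r | s): a holds.
All clauses satisfied.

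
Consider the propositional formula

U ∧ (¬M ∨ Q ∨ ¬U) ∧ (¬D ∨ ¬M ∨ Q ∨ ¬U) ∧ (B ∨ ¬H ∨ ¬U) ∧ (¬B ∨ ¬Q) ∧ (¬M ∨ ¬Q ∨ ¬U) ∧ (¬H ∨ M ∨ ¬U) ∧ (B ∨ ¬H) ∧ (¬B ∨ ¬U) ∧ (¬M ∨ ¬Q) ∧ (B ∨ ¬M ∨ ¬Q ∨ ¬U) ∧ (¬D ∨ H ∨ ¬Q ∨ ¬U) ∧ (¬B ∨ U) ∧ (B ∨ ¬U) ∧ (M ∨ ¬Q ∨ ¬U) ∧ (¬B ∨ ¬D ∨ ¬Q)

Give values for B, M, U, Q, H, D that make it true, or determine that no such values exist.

Unsatisfiable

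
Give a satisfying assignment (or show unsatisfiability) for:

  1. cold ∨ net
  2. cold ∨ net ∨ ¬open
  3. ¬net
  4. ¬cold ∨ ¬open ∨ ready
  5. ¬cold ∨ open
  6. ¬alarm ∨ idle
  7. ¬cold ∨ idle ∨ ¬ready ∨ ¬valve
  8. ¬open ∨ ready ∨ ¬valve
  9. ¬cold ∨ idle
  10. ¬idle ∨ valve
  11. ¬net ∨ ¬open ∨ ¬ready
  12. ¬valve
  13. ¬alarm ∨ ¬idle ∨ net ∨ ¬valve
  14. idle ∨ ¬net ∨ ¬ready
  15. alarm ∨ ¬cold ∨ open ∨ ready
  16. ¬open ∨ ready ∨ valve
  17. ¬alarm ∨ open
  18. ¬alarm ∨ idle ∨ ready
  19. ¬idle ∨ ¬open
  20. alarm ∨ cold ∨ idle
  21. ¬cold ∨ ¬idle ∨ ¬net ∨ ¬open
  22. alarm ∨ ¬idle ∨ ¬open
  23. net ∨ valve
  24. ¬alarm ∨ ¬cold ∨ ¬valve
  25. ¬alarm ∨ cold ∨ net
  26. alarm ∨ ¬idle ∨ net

Unsatisfiable — no assignment works.

Case valve = True:
  Clause (¬valve) is falsified — contradiction.
Case valve = False:
  (¬net) forces net = False.
  Clause (net ∨ valve) is falsified — contradiction.
Both cases fail, so the formula is unsatisfiable.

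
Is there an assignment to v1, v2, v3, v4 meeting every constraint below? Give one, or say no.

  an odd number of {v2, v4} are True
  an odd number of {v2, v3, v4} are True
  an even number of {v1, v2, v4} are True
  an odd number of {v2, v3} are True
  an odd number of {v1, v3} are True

v1 = True; v2 = True; v3 = False; v4 = False

{v2, v4}: 1 true → odd ✓
{v2, v3, v4}: 1 true → odd ✓
{v1, v2, v4}: 2 true → even ✓
{v2, v3}: 1 true → odd ✓
{v1, v3}: 1 true → odd ✓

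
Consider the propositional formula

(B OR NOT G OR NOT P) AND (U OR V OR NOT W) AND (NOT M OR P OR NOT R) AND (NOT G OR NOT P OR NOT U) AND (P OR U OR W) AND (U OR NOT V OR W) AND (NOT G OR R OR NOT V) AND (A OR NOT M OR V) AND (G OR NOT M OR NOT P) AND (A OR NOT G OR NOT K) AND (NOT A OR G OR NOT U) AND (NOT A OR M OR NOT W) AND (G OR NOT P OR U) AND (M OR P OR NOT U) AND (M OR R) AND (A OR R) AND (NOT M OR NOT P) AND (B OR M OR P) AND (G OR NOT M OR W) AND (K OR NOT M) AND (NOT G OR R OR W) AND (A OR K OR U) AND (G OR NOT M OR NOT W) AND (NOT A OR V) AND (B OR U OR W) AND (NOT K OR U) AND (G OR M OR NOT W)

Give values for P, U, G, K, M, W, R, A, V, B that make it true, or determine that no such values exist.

P = True, U = True, G = False, K = False, M = False, W = False, R = True, A = False, V = True, B = False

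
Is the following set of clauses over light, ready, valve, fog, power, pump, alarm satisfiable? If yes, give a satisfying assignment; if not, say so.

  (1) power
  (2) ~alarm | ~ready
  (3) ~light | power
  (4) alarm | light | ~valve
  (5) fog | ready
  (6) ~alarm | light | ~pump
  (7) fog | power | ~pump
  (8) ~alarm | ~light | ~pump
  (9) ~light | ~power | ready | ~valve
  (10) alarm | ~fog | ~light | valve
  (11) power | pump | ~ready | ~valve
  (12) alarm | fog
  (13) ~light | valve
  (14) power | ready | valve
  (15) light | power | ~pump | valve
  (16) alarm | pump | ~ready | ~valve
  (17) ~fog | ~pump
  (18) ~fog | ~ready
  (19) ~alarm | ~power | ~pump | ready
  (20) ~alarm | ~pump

light = False, ready = False, valve = False, fog = True, power = True, pump = False, alarm = True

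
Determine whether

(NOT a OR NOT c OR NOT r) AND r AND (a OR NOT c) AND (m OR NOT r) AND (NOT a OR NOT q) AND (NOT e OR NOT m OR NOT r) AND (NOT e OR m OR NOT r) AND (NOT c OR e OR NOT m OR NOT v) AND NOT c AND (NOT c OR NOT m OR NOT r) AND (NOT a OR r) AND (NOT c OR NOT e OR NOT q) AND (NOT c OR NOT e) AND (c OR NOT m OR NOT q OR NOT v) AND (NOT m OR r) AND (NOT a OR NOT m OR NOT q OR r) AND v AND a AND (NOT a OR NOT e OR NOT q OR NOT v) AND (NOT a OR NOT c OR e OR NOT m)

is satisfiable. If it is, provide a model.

a = True, r = True, m = True, e = False, v = True, q = False, c = False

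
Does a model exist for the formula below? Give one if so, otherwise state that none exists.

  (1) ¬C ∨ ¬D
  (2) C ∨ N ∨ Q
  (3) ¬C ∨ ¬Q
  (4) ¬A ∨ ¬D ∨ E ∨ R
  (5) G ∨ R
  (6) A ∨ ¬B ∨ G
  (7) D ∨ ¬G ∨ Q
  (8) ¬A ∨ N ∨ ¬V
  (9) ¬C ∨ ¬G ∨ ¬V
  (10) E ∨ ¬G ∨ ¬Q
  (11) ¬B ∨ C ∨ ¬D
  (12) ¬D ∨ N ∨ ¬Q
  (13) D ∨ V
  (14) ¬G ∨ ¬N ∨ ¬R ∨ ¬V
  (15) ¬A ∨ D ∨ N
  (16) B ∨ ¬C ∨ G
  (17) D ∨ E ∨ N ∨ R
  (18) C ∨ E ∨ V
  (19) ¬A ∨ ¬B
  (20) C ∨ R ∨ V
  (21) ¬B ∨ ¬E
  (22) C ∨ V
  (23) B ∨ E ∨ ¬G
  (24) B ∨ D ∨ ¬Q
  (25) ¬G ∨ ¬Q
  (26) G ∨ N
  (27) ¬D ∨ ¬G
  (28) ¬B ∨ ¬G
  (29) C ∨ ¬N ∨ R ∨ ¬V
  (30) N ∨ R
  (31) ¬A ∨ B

C = False, A = False, V = True, Q = False, B = False, N = True, D = False, E = True, R = True, G = False

Set C = False.
  then (C ∨ V) forces V = True.
Try A = True:
  (¬A ∨ N ∨ ¬V) forces N = True.
  (¬A ∨ ¬B) forces B = False.
  clause (¬A ∨ B) is falsified — backtrack.
So A = False.
Set Q = False.
  then (C ∨ N ∨ Q) forces N = True.
  then (C ∨ ¬N ∨ R ∨ ¬V) forces R = True.
  then (¬G ∨ ¬N ∨ ¬R ∨ ¬V) forces G = False.
  then (A ∨ ¬B ∨ G) forces B = False.
Set D = False.
Set E = True.
All clauses satisfied.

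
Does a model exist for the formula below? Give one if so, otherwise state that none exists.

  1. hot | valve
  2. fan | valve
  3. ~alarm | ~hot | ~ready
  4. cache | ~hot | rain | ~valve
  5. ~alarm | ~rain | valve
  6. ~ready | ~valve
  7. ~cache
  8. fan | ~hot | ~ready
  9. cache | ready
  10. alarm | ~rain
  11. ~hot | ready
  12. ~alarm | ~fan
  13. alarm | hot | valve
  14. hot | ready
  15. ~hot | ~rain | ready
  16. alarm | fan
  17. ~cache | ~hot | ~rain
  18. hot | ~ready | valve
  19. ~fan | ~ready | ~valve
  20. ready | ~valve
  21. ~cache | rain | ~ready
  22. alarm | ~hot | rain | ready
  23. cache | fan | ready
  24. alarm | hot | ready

ready: True, cache: False, alarm: False, rain: False, fan: True, valve: False, hot: True

Unit clause (~cache) forces cache = False.
In (cache | ready) only ready is left, so ready = True.
In (~ready | ~valve) only ~valve is left, so valve = False.
In (hot | ~ready | valve) only hot is left, so hot = True.
In (fan | valve) only fan is left, so fan = True.
In (~alarm | ~hot | ~ready) only ~alarm is left, so alarm = False.
In (alarm | ~rain) only ~rain is left, so rain = False.
All clauses satisfied.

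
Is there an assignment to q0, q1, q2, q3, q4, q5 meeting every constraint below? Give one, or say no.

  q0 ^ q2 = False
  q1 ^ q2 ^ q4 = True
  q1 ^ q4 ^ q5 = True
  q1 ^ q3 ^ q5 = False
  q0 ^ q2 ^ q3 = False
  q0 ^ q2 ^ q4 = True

q0=F; q1=F; q2=F; q3=F; q4=T; q5=F

q0 ^ q2 = F ^ F = False ✓
q1 ^ q2 ^ q4 = F ^ F ^ T = True ✓
q1 ^ q4 ^ q5 = F ^ T ^ F = True ✓
q1 ^ q3 ^ q5 = F ^ F ^ F = False ✓
q0 ^ q2 ^ q3 = F ^ F ^ F = False ✓
q0 ^ q2 ^ q4 = F ^ F ^ T = True ✓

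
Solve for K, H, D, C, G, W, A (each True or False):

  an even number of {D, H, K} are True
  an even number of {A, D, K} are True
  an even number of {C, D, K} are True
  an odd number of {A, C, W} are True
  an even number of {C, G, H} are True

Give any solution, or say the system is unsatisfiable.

K = True, H = True, D = False, C = True, G = False, W = True, A = True

{D, H, K}: 2 true → even ✓
{A, D, K}: 2 true → even ✓
{C, D, K}: 2 true → even ✓
{A, C, W}: 3 true → odd ✓
{C, G, H}: 2 true → even ✓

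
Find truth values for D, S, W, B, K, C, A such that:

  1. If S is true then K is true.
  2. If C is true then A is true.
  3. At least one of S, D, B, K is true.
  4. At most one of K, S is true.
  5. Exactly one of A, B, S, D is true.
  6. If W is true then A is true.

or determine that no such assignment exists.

D: False, S: False, W: True, B: False, K: True, C: True, A: True

  (1) S=F ⇒ K: vacuous ✓
  (2) C=T ⇒ A: T ✓
  (3) {S, D, B, K}: 1 true — at least one ✓
  (4) {K, S}: 1 true — at most one ✓
  (5) {A, B, S, D}: 1 true — exactly one ✓
  (6) W=T ⇒ A: T ✓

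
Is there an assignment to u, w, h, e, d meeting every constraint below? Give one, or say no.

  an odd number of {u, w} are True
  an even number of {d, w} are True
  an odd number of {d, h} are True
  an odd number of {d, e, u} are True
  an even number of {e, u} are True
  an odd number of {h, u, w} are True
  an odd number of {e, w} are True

u: False, w: True, h: False, e: False, d: True

{u, w}: 1 true → odd ✓
{d, w}: 2 true → even ✓
{d, h}: 1 true → odd ✓
{d, e, u}: 1 true → odd ✓
{e, u}: 0 true → even ✓
{h, u, w}: 1 true → odd ✓
{e, w}: 1 true → odd ✓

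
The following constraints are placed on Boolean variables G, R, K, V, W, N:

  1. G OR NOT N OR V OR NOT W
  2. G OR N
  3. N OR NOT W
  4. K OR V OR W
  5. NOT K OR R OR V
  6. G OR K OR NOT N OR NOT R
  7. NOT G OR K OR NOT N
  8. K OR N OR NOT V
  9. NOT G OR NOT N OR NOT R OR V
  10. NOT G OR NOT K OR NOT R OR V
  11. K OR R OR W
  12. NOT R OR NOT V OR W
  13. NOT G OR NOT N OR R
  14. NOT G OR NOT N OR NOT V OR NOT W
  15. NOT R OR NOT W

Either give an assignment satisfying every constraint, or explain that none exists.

Set G = False.
  then (G OR N) forces N = True.
Set R = True.
  then (G OR K OR NOT N OR NOT R) forces K = True.
  then (NOT R OR NOT W) forces W = False.
  then (NOT R OR NOT V OR W) forces V = False.
All clauses satisfied.

G=F; R=T; K=T; V=F; W=F; N=T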